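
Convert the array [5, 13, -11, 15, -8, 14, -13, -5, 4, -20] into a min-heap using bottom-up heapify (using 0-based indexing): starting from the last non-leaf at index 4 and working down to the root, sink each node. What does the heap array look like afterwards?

sift down from index 4:
  -8 vs only child -20 at index 9, swap → [5, 13, -11, 15, -20, 14, -13, -5, 4, -8]
sift down from index 3:
  15 vs smaller child -5 at index 7, swap → [5, 13, -11, -5, -20, 14, -13, 15, 4, -8]
sift down from index 2:
  -11 vs smaller child -13 at index 6, swap → [5, 13, -13, -5, -20, 14, -11, 15, 4, -8]
sift down from index 1:
  13 vs smaller child -20 at index 4, swap → [5, -20, -13, -5, 13, 14, -11, 15, 4, -8]
  13 vs only child -8 at index 9, swap → [5, -20, -13, -5, -8, 14, -11, 15, 4, 13]
sift down from index 0:
  5 vs smaller child -20 at index 1, swap → [-20, 5, -13, -5, -8, 14, -11, 15, 4, 13]
  5 vs smaller child -8 at index 4, swap → [-20, -8, -13, -5, 5, 14, -11, 15, 4, 13]

[-20, -8, -13, -5, 5, 14, -11, 15, 4, 13]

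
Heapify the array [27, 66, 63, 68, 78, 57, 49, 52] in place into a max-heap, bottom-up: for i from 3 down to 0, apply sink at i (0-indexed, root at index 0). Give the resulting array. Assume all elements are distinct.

[78, 68, 63, 52, 66, 57, 49, 27]

sift down from index 3: already satisfies heap property
sift down from index 2: already satisfies heap property
sift down from index 1:
  66 vs larger child 78 at index 4, swap → [27, 78, 63, 68, 66, 57, 49, 52]
sift down from index 0:
  27 vs larger child 78 at index 1, swap → [78, 27, 63, 68, 66, 57, 49, 52]
  27 vs larger child 68 at index 3, swap → [78, 68, 63, 27, 66, 57, 49, 52]
  27 vs only child 52 at index 7, swap → [78, 68, 63, 52, 66, 57, 49, 27]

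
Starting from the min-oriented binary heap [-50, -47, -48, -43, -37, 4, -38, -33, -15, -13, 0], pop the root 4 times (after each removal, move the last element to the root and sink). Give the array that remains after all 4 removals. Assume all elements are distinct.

[-38, -37, -13, -33, -15, 4, 0]

extract-min #1 returns -50:
  remove root -50; move last element 0 to root → [0, -47, -48, -43, -37, 4, -38, -33, -15, -13]
  0 vs smaller child -48 at index 2, swap → [-48, -47, 0, -43, -37, 4, -38, -33, -15, -13]
  0 vs smaller child -38 at index 6, swap → [-48, -47, -38, -43, -37, 4, 0, -33, -15, -13]
extract-min #2 returns -48:
  remove root -48; move last element -13 to root → [-13, -47, -38, -43, -37, 4, 0, -33, -15]
  -13 vs smaller child -47 at index 1, swap → [-47, -13, -38, -43, -37, 4, 0, -33, -15]
  -13 vs smaller child -43 at index 3, swap → [-47, -43, -38, -13, -37, 4, 0, -33, -15]
  -13 vs smaller child -33 at index 7, swap → [-47, -43, -38, -33, -37, 4, 0, -13, -15]
extract-min #3 returns -47:
  remove root -47; move last element -15 to root → [-15, -43, -38, -33, -37, 4, 0, -13]
  -15 vs smaller child -43 at index 1, swap → [-43, -15, -38, -33, -37, 4, 0, -13]
  -15 vs smaller child -37 at index 4, swap → [-43, -37, -38, -33, -15, 4, 0, -13]
extract-min #4 returns -43:
  remove root -43; move last element -13 to root → [-13, -37, -38, -33, -15, 4, 0]
  -13 vs smaller child -38 at index 2, swap → [-38, -37, -13, -33, -15, 4, 0]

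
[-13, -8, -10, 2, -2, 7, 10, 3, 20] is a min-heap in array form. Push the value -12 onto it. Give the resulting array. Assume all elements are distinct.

[-13, -12, -10, 2, -8, 7, 10, 3, 20, -2]

append -12 at index 9 → [-13, -8, -10, 2, -2, 7, 10, 3, 20, -12]
-12 < parent -2 at index 4, swap → [-13, -8, -10, 2, -12, 7, 10, 3, 20, -2]
-12 < parent -8 at index 1, swap → [-13, -12, -10, 2, -8, 7, 10, 3, 20, -2]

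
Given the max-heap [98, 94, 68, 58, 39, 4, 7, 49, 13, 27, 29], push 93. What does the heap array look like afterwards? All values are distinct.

append 93 at index 11 → [98, 94, 68, 58, 39, 4, 7, 49, 13, 27, 29, 93]
93 > parent 4 at index 5, swap → [98, 94, 68, 58, 39, 93, 7, 49, 13, 27, 29, 4]
93 > parent 68 at index 2, swap → [98, 94, 93, 58, 39, 68, 7, 49, 13, 27, 29, 4]

[98, 94, 93, 58, 39, 68, 7, 49, 13, 27, 29, 4]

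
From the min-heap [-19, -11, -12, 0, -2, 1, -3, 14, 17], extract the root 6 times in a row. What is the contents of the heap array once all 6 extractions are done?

[1, 14, 17]

extract-min #1 returns -19:
  remove root -19; move last element 17 to root → [17, -11, -12, 0, -2, 1, -3, 14]
  17 vs smaller child -12 at index 2, swap → [-12, -11, 17, 0, -2, 1, -3, 14]
  17 vs smaller child -3 at index 6, swap → [-12, -11, -3, 0, -2, 1, 17, 14]
extract-min #2 returns -12:
  remove root -12; move last element 14 to root → [14, -11, -3, 0, -2, 1, 17]
  14 vs smaller child -11 at index 1, swap → [-11, 14, -3, 0, -2, 1, 17]
  14 vs smaller child -2 at index 4, swap → [-11, -2, -3, 0, 14, 1, 17]
extract-min #3 returns -11:
  remove root -11; move last element 17 to root → [17, -2, -3, 0, 14, 1]
  17 vs smaller child -3 at index 2, swap → [-3, -2, 17, 0, 14, 1]
  17 vs only child 1 at index 5, swap → [-3, -2, 1, 0, 14, 17]
extract-min #4 returns -3:
  remove root -3; move last element 17 to root → [17, -2, 1, 0, 14]
  17 vs smaller child -2 at index 1, swap → [-2, 17, 1, 0, 14]
  17 vs smaller child 0 at index 3, swap → [-2, 0, 1, 17, 14]
extract-min #5 returns -2:
  remove root -2; move last element 14 to root → [14, 0, 1, 17]
  14 vs smaller child 0 at index 1, swap → [0, 14, 1, 17]
extract-min #6 returns 0:
  remove root 0; move last element 17 to root → [17, 14, 1]
  17 vs smaller child 1 at index 2, swap → [1, 14, 17]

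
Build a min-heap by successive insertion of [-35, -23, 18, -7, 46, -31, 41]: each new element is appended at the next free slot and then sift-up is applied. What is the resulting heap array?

[-35, -23, -31, -7, 46, 18, 41]

Insert -35:
  append -35 at index 0 → [-35] (no swap needed)
Insert -23:
  append -23 at index 1 → [-35, -23] (no swap needed)
Insert 18:
  append 18 at index 2 → [-35, -23, 18] (no swap needed)
Insert -7:
  append -7 at index 3 → [-35, -23, 18, -7] (no swap needed)
Insert 46:
  append 46 at index 4 → [-35, -23, 18, -7, 46] (no swap needed)
Insert -31:
  append -31 at index 5 → [-35, -23, 18, -7, 46, -31]
  -31 < parent 18 at index 2, swap → [-35, -23, -31, -7, 46, 18]
Insert 41:
  append 41 at index 6 → [-35, -23, -31, -7, 46, 18, 41] (no swap needed)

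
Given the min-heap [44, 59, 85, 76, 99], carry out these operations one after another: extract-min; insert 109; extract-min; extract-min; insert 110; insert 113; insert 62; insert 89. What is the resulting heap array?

extract-min → returns 44:
  remove root 44; move last element 99 to root → [99, 59, 85, 76]
  99 vs smaller child 59 at index 1, swap → [59, 99, 85, 76]
  99 vs only child 76 at index 3, swap → [59, 76, 85, 99]
insert 109:
  append 109 at index 4 → [59, 76, 85, 99, 109] (no swap needed)
extract-min → returns 59:
  remove root 59; move last element 109 to root → [109, 76, 85, 99]
  109 vs smaller child 76 at index 1, swap → [76, 109, 85, 99]
  109 vs only child 99 at index 3, swap → [76, 99, 85, 109]
extract-min → returns 76:
  remove root 76; move last element 109 to root → [109, 99, 85]
  109 vs smaller child 85 at index 2, swap → [85, 99, 109]
insert 110:
  append 110 at index 3 → [85, 99, 109, 110] (no swap needed)
insert 113:
  append 113 at index 4 → [85, 99, 109, 110, 113] (no swap needed)
insert 62:
  append 62 at index 5 → [85, 99, 109, 110, 113, 62]
  62 < parent 109 at index 2, swap → [85, 99, 62, 110, 113, 109]
  62 < parent 85 at index 0, swap → [62, 99, 85, 110, 113, 109]
insert 89:
  append 89 at index 6 → [62, 99, 85, 110, 113, 109, 89] (no swap needed)

[62, 99, 85, 110, 113, 109, 89]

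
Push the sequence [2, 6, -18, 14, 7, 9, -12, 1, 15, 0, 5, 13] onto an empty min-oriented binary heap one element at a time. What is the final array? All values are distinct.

[-18, 0, -12, 6, 1, 9, 2, 14, 15, 7, 5, 13]

Insert 2:
  append 2 at index 0 → [2] (no swap needed)
Insert 6:
  append 6 at index 1 → [2, 6] (no swap needed)
Insert -18:
  append -18 at index 2 → [2, 6, -18]
  -18 < parent 2 at index 0, swap → [-18, 6, 2]
Insert 14:
  append 14 at index 3 → [-18, 6, 2, 14] (no swap needed)
Insert 7:
  append 7 at index 4 → [-18, 6, 2, 14, 7] (no swap needed)
Insert 9:
  append 9 at index 5 → [-18, 6, 2, 14, 7, 9] (no swap needed)
Insert -12:
  append -12 at index 6 → [-18, 6, 2, 14, 7, 9, -12]
  -12 < parent 2 at index 2, swap → [-18, 6, -12, 14, 7, 9, 2]
Insert 1:
  append 1 at index 7 → [-18, 6, -12, 14, 7, 9, 2, 1]
  1 < parent 14 at index 3, swap → [-18, 6, -12, 1, 7, 9, 2, 14]
  1 < parent 6 at index 1, swap → [-18, 1, -12, 6, 7, 9, 2, 14]
Insert 15:
  append 15 at index 8 → [-18, 1, -12, 6, 7, 9, 2, 14, 15] (no swap needed)
Insert 0:
  append 0 at index 9 → [-18, 1, -12, 6, 7, 9, 2, 14, 15, 0]
  0 < parent 7 at index 4, swap → [-18, 1, -12, 6, 0, 9, 2, 14, 15, 7]
  0 < parent 1 at index 1, swap → [-18, 0, -12, 6, 1, 9, 2, 14, 15, 7]
Insert 5:
  append 5 at index 10 → [-18, 0, -12, 6, 1, 9, 2, 14, 15, 7, 5] (no swap needed)
Insert 13:
  append 13 at index 11 → [-18, 0, -12, 6, 1, 9, 2, 14, 15, 7, 5, 13] (no swap needed)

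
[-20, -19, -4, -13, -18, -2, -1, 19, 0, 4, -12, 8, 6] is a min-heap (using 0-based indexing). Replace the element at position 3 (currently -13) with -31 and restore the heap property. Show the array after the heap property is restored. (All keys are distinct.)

set index 3 from -13 to -31 → [-20, -19, -4, -31, -18, -2, -1, 19, 0, 4, -12, 8, 6]
-31 < parent -19 at index 1, swap → [-20, -31, -4, -19, -18, -2, -1, 19, 0, 4, -12, 8, 6]
-31 < parent -20 at index 0, swap → [-31, -20, -4, -19, -18, -2, -1, 19, 0, 4, -12, 8, 6]

[-31, -20, -4, -19, -18, -2, -1, 19, 0, 4, -12, 8, 6]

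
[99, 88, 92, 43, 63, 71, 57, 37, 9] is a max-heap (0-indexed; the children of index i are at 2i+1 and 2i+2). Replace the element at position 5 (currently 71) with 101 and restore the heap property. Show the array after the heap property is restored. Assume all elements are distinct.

set index 5 from 71 to 101 → [99, 88, 92, 43, 63, 101, 57, 37, 9]
101 > parent 92 at index 2, swap → [99, 88, 101, 43, 63, 92, 57, 37, 9]
101 > parent 99 at index 0, swap → [101, 88, 99, 43, 63, 92, 57, 37, 9]

[101, 88, 99, 43, 63, 92, 57, 37, 9]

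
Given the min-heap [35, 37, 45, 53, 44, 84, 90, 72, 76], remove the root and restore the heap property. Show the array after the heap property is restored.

remove root 35; move last element 76 to root → [76, 37, 45, 53, 44, 84, 90, 72]
76 vs smaller child 37 at index 1, swap → [37, 76, 45, 53, 44, 84, 90, 72]
76 vs smaller child 44 at index 4, swap → [37, 44, 45, 53, 76, 84, 90, 72]

[37, 44, 45, 53, 76, 84, 90, 72]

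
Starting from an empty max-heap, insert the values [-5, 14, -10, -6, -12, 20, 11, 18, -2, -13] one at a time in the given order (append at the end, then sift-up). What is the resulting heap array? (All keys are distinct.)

Insert -5:
  append -5 at index 0 → [-5] (no swap needed)
Insert 14:
  append 14 at index 1 → [-5, 14]
  14 > parent -5 at index 0, swap → [14, -5]
Insert -10:
  append -10 at index 2 → [14, -5, -10] (no swap needed)
Insert -6:
  append -6 at index 3 → [14, -5, -10, -6] (no swap needed)
Insert -12:
  append -12 at index 4 → [14, -5, -10, -6, -12] (no swap needed)
Insert 20:
  append 20 at index 5 → [14, -5, -10, -6, -12, 20]
  20 > parent -10 at index 2, swap → [14, -5, 20, -6, -12, -10]
  20 > parent 14 at index 0, swap → [20, -5, 14, -6, -12, -10]
Insert 11:
  append 11 at index 6 → [20, -5, 14, -6, -12, -10, 11] (no swap needed)
Insert 18:
  append 18 at index 7 → [20, -5, 14, -6, -12, -10, 11, 18]
  18 > parent -6 at index 3, swap → [20, -5, 14, 18, -12, -10, 11, -6]
  18 > parent -5 at index 1, swap → [20, 18, 14, -5, -12, -10, 11, -6]
Insert -2:
  append -2 at index 8 → [20, 18, 14, -5, -12, -10, 11, -6, -2]
  -2 > parent -5 at index 3, swap → [20, 18, 14, -2, -12, -10, 11, -6, -5]
Insert -13:
  append -13 at index 9 → [20, 18, 14, -2, -12, -10, 11, -6, -5, -13] (no swap needed)

[20, 18, 14, -2, -12, -10, 11, -6, -5, -13]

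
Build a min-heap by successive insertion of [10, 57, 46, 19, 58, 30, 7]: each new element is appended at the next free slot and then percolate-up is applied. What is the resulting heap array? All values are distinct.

[7, 19, 10, 57, 58, 46, 30]

Insert 10:
  append 10 at index 0 → [10] (no swap needed)
Insert 57:
  append 57 at index 1 → [10, 57] (no swap needed)
Insert 46:
  append 46 at index 2 → [10, 57, 46] (no swap needed)
Insert 19:
  append 19 at index 3 → [10, 57, 46, 19]
  19 < parent 57 at index 1, swap → [10, 19, 46, 57]
Insert 58:
  append 58 at index 4 → [10, 19, 46, 57, 58] (no swap needed)
Insert 30:
  append 30 at index 5 → [10, 19, 46, 57, 58, 30]
  30 < parent 46 at index 2, swap → [10, 19, 30, 57, 58, 46]
Insert 7:
  append 7 at index 6 → [10, 19, 30, 57, 58, 46, 7]
  7 < parent 30 at index 2, swap → [10, 19, 7, 57, 58, 46, 30]
  7 < parent 10 at index 0, swap → [7, 19, 10, 57, 58, 46, 30]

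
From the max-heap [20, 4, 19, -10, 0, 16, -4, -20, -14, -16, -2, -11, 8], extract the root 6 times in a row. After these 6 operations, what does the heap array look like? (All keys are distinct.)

extract-max #1 returns 20:
  remove root 20; move last element 8 to root → [8, 4, 19, -10, 0, 16, -4, -20, -14, -16, -2, -11]
  8 vs larger child 19 at index 2, swap → [19, 4, 8, -10, 0, 16, -4, -20, -14, -16, -2, -11]
  8 vs larger child 16 at index 5, swap → [19, 4, 16, -10, 0, 8, -4, -20, -14, -16, -2, -11]
extract-max #2 returns 19:
  remove root 19; move last element -11 to root → [-11, 4, 16, -10, 0, 8, -4, -20, -14, -16, -2]
  -11 vs larger child 16 at index 2, swap → [16, 4, -11, -10, 0, 8, -4, -20, -14, -16, -2]
  -11 vs larger child 8 at index 5, swap → [16, 4, 8, -10, 0, -11, -4, -20, -14, -16, -2]
extract-max #3 returns 16:
  remove root 16; move last element -2 to root → [-2, 4, 8, -10, 0, -11, -4, -20, -14, -16]
  -2 vs larger child 8 at index 2, swap → [8, 4, -2, -10, 0, -11, -4, -20, -14, -16]
extract-max #4 returns 8:
  remove root 8; move last element -16 to root → [-16, 4, -2, -10, 0, -11, -4, -20, -14]
  -16 vs larger child 4 at index 1, swap → [4, -16, -2, -10, 0, -11, -4, -20, -14]
  -16 vs larger child 0 at index 4, swap → [4, 0, -2, -10, -16, -11, -4, -20, -14]
extract-max #5 returns 4:
  remove root 4; move last element -14 to root → [-14, 0, -2, -10, -16, -11, -4, -20]
  -14 vs larger child 0 at index 1, swap → [0, -14, -2, -10, -16, -11, -4, -20]
  -14 vs larger child -10 at index 3, swap → [0, -10, -2, -14, -16, -11, -4, -20]
extract-max #6 returns 0:
  remove root 0; move last element -20 to root → [-20, -10, -2, -14, -16, -11, -4]
  -20 vs larger child -2 at index 2, swap → [-2, -10, -20, -14, -16, -11, -4]
  -20 vs larger child -4 at index 6, swap → [-2, -10, -4, -14, -16, -11, -20]

[-2, -10, -4, -14, -16, -11, -20]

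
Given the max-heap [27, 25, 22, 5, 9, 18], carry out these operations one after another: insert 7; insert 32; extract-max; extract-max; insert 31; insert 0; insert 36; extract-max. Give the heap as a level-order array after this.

[31, 9, 25, 5, 7, 18, 22, 0]

insert 7:
  append 7 at index 6 → [27, 25, 22, 5, 9, 18, 7] (no swap needed)
insert 32:
  append 32 at index 7 → [27, 25, 22, 5, 9, 18, 7, 32]
  32 > parent 5 at index 3, swap → [27, 25, 22, 32, 9, 18, 7, 5]
  32 > parent 25 at index 1, swap → [27, 32, 22, 25, 9, 18, 7, 5]
  32 > parent 27 at index 0, swap → [32, 27, 22, 25, 9, 18, 7, 5]
extract-max → returns 32:
  remove root 32; move last element 5 to root → [5, 27, 22, 25, 9, 18, 7]
  5 vs larger child 27 at index 1, swap → [27, 5, 22, 25, 9, 18, 7]
  5 vs larger child 25 at index 3, swap → [27, 25, 22, 5, 9, 18, 7]
extract-max → returns 27:
  remove root 27; move last element 7 to root → [7, 25, 22, 5, 9, 18]
  7 vs larger child 25 at index 1, swap → [25, 7, 22, 5, 9, 18]
  7 vs larger child 9 at index 4, swap → [25, 9, 22, 5, 7, 18]
insert 31:
  append 31 at index 6 → [25, 9, 22, 5, 7, 18, 31]
  31 > parent 22 at index 2, swap → [25, 9, 31, 5, 7, 18, 22]
  31 > parent 25 at index 0, swap → [31, 9, 25, 5, 7, 18, 22]
insert 0:
  append 0 at index 7 → [31, 9, 25, 5, 7, 18, 22, 0] (no swap needed)
insert 36:
  append 36 at index 8 → [31, 9, 25, 5, 7, 18, 22, 0, 36]
  36 > parent 5 at index 3, swap → [31, 9, 25, 36, 7, 18, 22, 0, 5]
  36 > parent 9 at index 1, swap → [31, 36, 25, 9, 7, 18, 22, 0, 5]
  36 > parent 31 at index 0, swap → [36, 31, 25, 9, 7, 18, 22, 0, 5]
extract-max → returns 36:
  remove root 36; move last element 5 to root → [5, 31, 25, 9, 7, 18, 22, 0]
  5 vs larger child 31 at index 1, swap → [31, 5, 25, 9, 7, 18, 22, 0]
  5 vs larger child 9 at index 3, swap → [31, 9, 25, 5, 7, 18, 22, 0]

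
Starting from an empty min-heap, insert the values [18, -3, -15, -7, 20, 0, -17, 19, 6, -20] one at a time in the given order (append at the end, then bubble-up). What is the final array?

Insert 18:
  append 18 at index 0 → [18] (no swap needed)
Insert -3:
  append -3 at index 1 → [18, -3]
  -3 < parent 18 at index 0, swap → [-3, 18]
Insert -15:
  append -15 at index 2 → [-3, 18, -15]
  -15 < parent -3 at index 0, swap → [-15, 18, -3]
Insert -7:
  append -7 at index 3 → [-15, 18, -3, -7]
  -7 < parent 18 at index 1, swap → [-15, -7, -3, 18]
Insert 20:
  append 20 at index 4 → [-15, -7, -3, 18, 20] (no swap needed)
Insert 0:
  append 0 at index 5 → [-15, -7, -3, 18, 20, 0] (no swap needed)
Insert -17:
  append -17 at index 6 → [-15, -7, -3, 18, 20, 0, -17]
  -17 < parent -3 at index 2, swap → [-15, -7, -17, 18, 20, 0, -3]
  -17 < parent -15 at index 0, swap → [-17, -7, -15, 18, 20, 0, -3]
Insert 19:
  append 19 at index 7 → [-17, -7, -15, 18, 20, 0, -3, 19] (no swap needed)
Insert 6:
  append 6 at index 8 → [-17, -7, -15, 18, 20, 0, -3, 19, 6]
  6 < parent 18 at index 3, swap → [-17, -7, -15, 6, 20, 0, -3, 19, 18]
Insert -20:
  append -20 at index 9 → [-17, -7, -15, 6, 20, 0, -3, 19, 18, -20]
  -20 < parent 20 at index 4, swap → [-17, -7, -15, 6, -20, 0, -3, 19, 18, 20]
  -20 < parent -7 at index 1, swap → [-17, -20, -15, 6, -7, 0, -3, 19, 18, 20]
  -20 < parent -17 at index 0, swap → [-20, -17, -15, 6, -7, 0, -3, 19, 18, 20]

[-20, -17, -15, 6, -7, 0, -3, 19, 18, 20]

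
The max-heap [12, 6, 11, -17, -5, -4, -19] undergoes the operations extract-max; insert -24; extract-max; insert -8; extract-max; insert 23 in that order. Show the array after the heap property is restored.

[23, -5, -4, -17, -24, -19, -8]

extract-max → returns 12:
  remove root 12; move last element -19 to root → [-19, 6, 11, -17, -5, -4]
  -19 vs larger child 11 at index 2, swap → [11, 6, -19, -17, -5, -4]
  -19 vs only child -4 at index 5, swap → [11, 6, -4, -17, -5, -19]
insert -24:
  append -24 at index 6 → [11, 6, -4, -17, -5, -19, -24] (no swap needed)
extract-max → returns 11:
  remove root 11; move last element -24 to root → [-24, 6, -4, -17, -5, -19]
  -24 vs larger child 6 at index 1, swap → [6, -24, -4, -17, -5, -19]
  -24 vs larger child -5 at index 4, swap → [6, -5, -4, -17, -24, -19]
insert -8:
  append -8 at index 6 → [6, -5, -4, -17, -24, -19, -8] (no swap needed)
extract-max → returns 6:
  remove root 6; move last element -8 to root → [-8, -5, -4, -17, -24, -19]
  -8 vs larger child -4 at index 2, swap → [-4, -5, -8, -17, -24, -19]
insert 23:
  append 23 at index 6 → [-4, -5, -8, -17, -24, -19, 23]
  23 > parent -8 at index 2, swap → [-4, -5, 23, -17, -24, -19, -8]
  23 > parent -4 at index 0, swap → [23, -5, -4, -17, -24, -19, -8]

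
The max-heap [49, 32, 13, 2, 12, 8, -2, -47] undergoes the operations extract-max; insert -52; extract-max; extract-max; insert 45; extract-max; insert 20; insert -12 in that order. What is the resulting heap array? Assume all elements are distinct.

extract-max → returns 49:
  remove root 49; move last element -47 to root → [-47, 32, 13, 2, 12, 8, -2]
  -47 vs larger child 32 at index 1, swap → [32, -47, 13, 2, 12, 8, -2]
  -47 vs larger child 12 at index 4, swap → [32, 12, 13, 2, -47, 8, -2]
insert -52:
  append -52 at index 7 → [32, 12, 13, 2, -47, 8, -2, -52] (no swap needed)
extract-max → returns 32:
  remove root 32; move last element -52 to root → [-52, 12, 13, 2, -47, 8, -2]
  -52 vs larger child 13 at index 2, swap → [13, 12, -52, 2, -47, 8, -2]
  -52 vs larger child 8 at index 5, swap → [13, 12, 8, 2, -47, -52, -2]
extract-max → returns 13:
  remove root 13; move last element -2 to root → [-2, 12, 8, 2, -47, -52]
  -2 vs larger child 12 at index 1, swap → [12, -2, 8, 2, -47, -52]
  -2 vs larger child 2 at index 3, swap → [12, 2, 8, -2, -47, -52]
insert 45:
  append 45 at index 6 → [12, 2, 8, -2, -47, -52, 45]
  45 > parent 8 at index 2, swap → [12, 2, 45, -2, -47, -52, 8]
  45 > parent 12 at index 0, swap → [45, 2, 12, -2, -47, -52, 8]
extract-max → returns 45:
  remove root 45; move last element 8 to root → [8, 2, 12, -2, -47, -52]
  8 vs larger child 12 at index 2, swap → [12, 2, 8, -2, -47, -52]
insert 20:
  append 20 at index 6 → [12, 2, 8, -2, -47, -52, 20]
  20 > parent 8 at index 2, swap → [12, 2, 20, -2, -47, -52, 8]
  20 > parent 12 at index 0, swap → [20, 2, 12, -2, -47, -52, 8]
insert -12:
  append -12 at index 7 → [20, 2, 12, -2, -47, -52, 8, -12] (no swap needed)

[20, 2, 12, -2, -47, -52, 8, -12]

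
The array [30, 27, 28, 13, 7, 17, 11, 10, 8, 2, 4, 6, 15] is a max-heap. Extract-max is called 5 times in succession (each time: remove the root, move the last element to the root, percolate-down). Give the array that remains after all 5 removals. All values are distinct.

[13, 10, 11, 8, 7, 4, 2, 6]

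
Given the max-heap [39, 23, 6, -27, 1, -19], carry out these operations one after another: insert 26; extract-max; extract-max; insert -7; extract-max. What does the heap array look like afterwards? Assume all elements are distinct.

[6, 1, -7, -27, -19]

insert 26:
  append 26 at index 6 → [39, 23, 6, -27, 1, -19, 26]
  26 > parent 6 at index 2, swap → [39, 23, 26, -27, 1, -19, 6]
extract-max → returns 39:
  remove root 39; move last element 6 to root → [6, 23, 26, -27, 1, -19]
  6 vs larger child 26 at index 2, swap → [26, 23, 6, -27, 1, -19]
extract-max → returns 26:
  remove root 26; move last element -19 to root → [-19, 23, 6, -27, 1]
  -19 vs larger child 23 at index 1, swap → [23, -19, 6, -27, 1]
  -19 vs larger child 1 at index 4, swap → [23, 1, 6, -27, -19]
insert -7:
  append -7 at index 5 → [23, 1, 6, -27, -19, -7] (no swap needed)
extract-max → returns 23:
  remove root 23; move last element -7 to root → [-7, 1, 6, -27, -19]
  -7 vs larger child 6 at index 2, swap → [6, 1, -7, -27, -19]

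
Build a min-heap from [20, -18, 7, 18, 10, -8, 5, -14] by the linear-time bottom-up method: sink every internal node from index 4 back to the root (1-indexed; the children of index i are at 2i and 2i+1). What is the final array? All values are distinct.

[-18, -14, -8, 18, 10, 7, 5, 20]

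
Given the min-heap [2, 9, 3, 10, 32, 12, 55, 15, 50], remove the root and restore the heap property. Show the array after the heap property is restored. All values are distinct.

remove root 2; move last element 50 to root → [50, 9, 3, 10, 32, 12, 55, 15]
50 vs smaller child 3 at index 2, swap → [3, 9, 50, 10, 32, 12, 55, 15]
50 vs smaller child 12 at index 5, swap → [3, 9, 12, 10, 32, 50, 55, 15]

[3, 9, 12, 10, 32, 50, 55, 15]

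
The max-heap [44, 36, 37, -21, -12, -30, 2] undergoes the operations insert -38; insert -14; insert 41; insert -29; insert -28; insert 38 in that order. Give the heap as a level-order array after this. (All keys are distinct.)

[44, 41, 38, -14, 36, 37, 2, -38, -21, -12, -29, -30, -28]

insert -38:
  append -38 at index 7 → [44, 36, 37, -21, -12, -30, 2, -38] (no swap needed)
insert -14:
  append -14 at index 8 → [44, 36, 37, -21, -12, -30, 2, -38, -14]
  -14 > parent -21 at index 3, swap → [44, 36, 37, -14, -12, -30, 2, -38, -21]
insert 41:
  append 41 at index 9 → [44, 36, 37, -14, -12, -30, 2, -38, -21, 41]
  41 > parent -12 at index 4, swap → [44, 36, 37, -14, 41, -30, 2, -38, -21, -12]
  41 > parent 36 at index 1, swap → [44, 41, 37, -14, 36, -30, 2, -38, -21, -12]
insert -29:
  append -29 at index 10 → [44, 41, 37, -14, 36, -30, 2, -38, -21, -12, -29] (no swap needed)
insert -28:
  append -28 at index 11 → [44, 41, 37, -14, 36, -30, 2, -38, -21, -12, -29, -28]
  -28 > parent -30 at index 5, swap → [44, 41, 37, -14, 36, -28, 2, -38, -21, -12, -29, -30]
insert 38:
  append 38 at index 12 → [44, 41, 37, -14, 36, -28, 2, -38, -21, -12, -29, -30, 38]
  38 > parent -28 at index 5, swap → [44, 41, 37, -14, 36, 38, 2, -38, -21, -12, -29, -30, -28]
  38 > parent 37 at index 2, swap → [44, 41, 38, -14, 36, 37, 2, -38, -21, -12, -29, -30, -28]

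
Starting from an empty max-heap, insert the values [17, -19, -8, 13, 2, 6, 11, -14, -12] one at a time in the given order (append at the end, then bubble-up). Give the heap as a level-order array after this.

[17, 13, 11, -12, 2, -8, 6, -19, -14]

Insert 17:
  append 17 at index 0 → [17] (no swap needed)
Insert -19:
  append -19 at index 1 → [17, -19] (no swap needed)
Insert -8:
  append -8 at index 2 → [17, -19, -8] (no swap needed)
Insert 13:
  append 13 at index 3 → [17, -19, -8, 13]
  13 > parent -19 at index 1, swap → [17, 13, -8, -19]
Insert 2:
  append 2 at index 4 → [17, 13, -8, -19, 2] (no swap needed)
Insert 6:
  append 6 at index 5 → [17, 13, -8, -19, 2, 6]
  6 > parent -8 at index 2, swap → [17, 13, 6, -19, 2, -8]
Insert 11:
  append 11 at index 6 → [17, 13, 6, -19, 2, -8, 11]
  11 > parent 6 at index 2, swap → [17, 13, 11, -19, 2, -8, 6]
Insert -14:
  append -14 at index 7 → [17, 13, 11, -19, 2, -8, 6, -14]
  -14 > parent -19 at index 3, swap → [17, 13, 11, -14, 2, -8, 6, -19]
Insert -12:
  append -12 at index 8 → [17, 13, 11, -14, 2, -8, 6, -19, -12]
  -12 > parent -14 at index 3, swap → [17, 13, 11, -12, 2, -8, 6, -19, -14]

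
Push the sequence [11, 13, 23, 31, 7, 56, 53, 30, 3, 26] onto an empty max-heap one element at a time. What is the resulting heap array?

[56, 30, 53, 23, 26, 13, 31, 11, 3, 7]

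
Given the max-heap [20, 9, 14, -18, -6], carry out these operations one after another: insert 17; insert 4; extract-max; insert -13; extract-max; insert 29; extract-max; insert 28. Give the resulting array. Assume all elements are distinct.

[28, 9, 14, -18, -6, -13, 4]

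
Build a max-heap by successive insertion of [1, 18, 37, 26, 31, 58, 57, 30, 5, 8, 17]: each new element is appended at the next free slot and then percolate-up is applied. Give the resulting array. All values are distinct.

[58, 31, 57, 30, 26, 18, 37, 1, 5, 8, 17]

Insert 1:
  append 1 at index 0 → [1] (no swap needed)
Insert 18:
  append 18 at index 1 → [1, 18]
  18 > parent 1 at index 0, swap → [18, 1]
Insert 37:
  append 37 at index 2 → [18, 1, 37]
  37 > parent 18 at index 0, swap → [37, 1, 18]
Insert 26:
  append 26 at index 3 → [37, 1, 18, 26]
  26 > parent 1 at index 1, swap → [37, 26, 18, 1]
Insert 31:
  append 31 at index 4 → [37, 26, 18, 1, 31]
  31 > parent 26 at index 1, swap → [37, 31, 18, 1, 26]
Insert 58:
  append 58 at index 5 → [37, 31, 18, 1, 26, 58]
  58 > parent 18 at index 2, swap → [37, 31, 58, 1, 26, 18]
  58 > parent 37 at index 0, swap → [58, 31, 37, 1, 26, 18]
Insert 57:
  append 57 at index 6 → [58, 31, 37, 1, 26, 18, 57]
  57 > parent 37 at index 2, swap → [58, 31, 57, 1, 26, 18, 37]
Insert 30:
  append 30 at index 7 → [58, 31, 57, 1, 26, 18, 37, 30]
  30 > parent 1 at index 3, swap → [58, 31, 57, 30, 26, 18, 37, 1]
Insert 5:
  append 5 at index 8 → [58, 31, 57, 30, 26, 18, 37, 1, 5] (no swap needed)
Insert 8:
  append 8 at index 9 → [58, 31, 57, 30, 26, 18, 37, 1, 5, 8] (no swap needed)
Insert 17:
  append 17 at index 10 → [58, 31, 57, 30, 26, 18, 37, 1, 5, 8, 17] (no swap needed)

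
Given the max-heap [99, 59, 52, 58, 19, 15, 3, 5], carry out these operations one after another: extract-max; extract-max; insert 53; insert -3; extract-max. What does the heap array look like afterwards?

extract-max → returns 99:
  remove root 99; move last element 5 to root → [5, 59, 52, 58, 19, 15, 3]
  5 vs larger child 59 at index 1, swap → [59, 5, 52, 58, 19, 15, 3]
  5 vs larger child 58 at index 3, swap → [59, 58, 52, 5, 19, 15, 3]
extract-max → returns 59:
  remove root 59; move last element 3 to root → [3, 58, 52, 5, 19, 15]
  3 vs larger child 58 at index 1, swap → [58, 3, 52, 5, 19, 15]
  3 vs larger child 19 at index 4, swap → [58, 19, 52, 5, 3, 15]
insert 53:
  append 53 at index 6 → [58, 19, 52, 5, 3, 15, 53]
  53 > parent 52 at index 2, swap → [58, 19, 53, 5, 3, 15, 52]
insert -3:
  append -3 at index 7 → [58, 19, 53, 5, 3, 15, 52, -3] (no swap needed)
extract-max → returns 58:
  remove root 58; move last element -3 to root → [-3, 19, 53, 5, 3, 15, 52]
  -3 vs larger child 53 at index 2, swap → [53, 19, -3, 5, 3, 15, 52]
  -3 vs larger child 52 at index 6, swap → [53, 19, 52, 5, 3, 15, -3]

[53, 19, 52, 5, 3, 15, -3]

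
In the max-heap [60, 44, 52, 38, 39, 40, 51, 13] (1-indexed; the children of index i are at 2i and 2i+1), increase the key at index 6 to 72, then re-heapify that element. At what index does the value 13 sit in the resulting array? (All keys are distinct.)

set index 6 from 40 to 72 → [60, 44, 52, 38, 39, 72, 51, 13]
72 > parent 52 at index 3, swap → [60, 44, 72, 38, 39, 52, 51, 13]
72 > parent 60 at index 1, swap → [72, 44, 60, 38, 39, 52, 51, 13]
resulting array: [72, 44, 60, 38, 39, 52, 51, 13]

8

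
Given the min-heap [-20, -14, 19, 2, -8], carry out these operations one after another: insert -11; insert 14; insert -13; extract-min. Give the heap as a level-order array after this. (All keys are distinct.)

insert -11:
  append -11 at index 5 → [-20, -14, 19, 2, -8, -11]
  -11 < parent 19 at index 2, swap → [-20, -14, -11, 2, -8, 19]
insert 14:
  append 14 at index 6 → [-20, -14, -11, 2, -8, 19, 14] (no swap needed)
insert -13:
  append -13 at index 7 → [-20, -14, -11, 2, -8, 19, 14, -13]
  -13 < parent 2 at index 3, swap → [-20, -14, -11, -13, -8, 19, 14, 2]
extract-min → returns -20:
  remove root -20; move last element 2 to root → [2, -14, -11, -13, -8, 19, 14]
  2 vs smaller child -14 at index 1, swap → [-14, 2, -11, -13, -8, 19, 14]
  2 vs smaller child -13 at index 3, swap → [-14, -13, -11, 2, -8, 19, 14]

[-14, -13, -11, 2, -8, 19, 14]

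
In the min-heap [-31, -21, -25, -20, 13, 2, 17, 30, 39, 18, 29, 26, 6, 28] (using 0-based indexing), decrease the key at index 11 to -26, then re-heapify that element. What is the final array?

set index 11 from 26 to -26 → [-31, -21, -25, -20, 13, 2, 17, 30, 39, 18, 29, -26, 6, 28]
-26 < parent 2 at index 5, swap → [-31, -21, -25, -20, 13, -26, 17, 30, 39, 18, 29, 2, 6, 28]
-26 < parent -25 at index 2, swap → [-31, -21, -26, -20, 13, -25, 17, 30, 39, 18, 29, 2, 6, 28]

[-31, -21, -26, -20, 13, -25, 17, 30, 39, 18, 29, 2, 6, 28]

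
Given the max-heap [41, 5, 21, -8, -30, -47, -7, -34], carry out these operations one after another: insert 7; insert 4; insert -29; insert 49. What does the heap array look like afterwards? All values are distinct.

insert 7:
  append 7 at index 8 → [41, 5, 21, -8, -30, -47, -7, -34, 7]
  7 > parent -8 at index 3, swap → [41, 5, 21, 7, -30, -47, -7, -34, -8]
  7 > parent 5 at index 1, swap → [41, 7, 21, 5, -30, -47, -7, -34, -8]
insert 4:
  append 4 at index 9 → [41, 7, 21, 5, -30, -47, -7, -34, -8, 4]
  4 > parent -30 at index 4, swap → [41, 7, 21, 5, 4, -47, -7, -34, -8, -30]
insert -29:
  append -29 at index 10 → [41, 7, 21, 5, 4, -47, -7, -34, -8, -30, -29] (no swap needed)
insert 49:
  append 49 at index 11 → [41, 7, 21, 5, 4, -47, -7, -34, -8, -30, -29, 49]
  49 > parent -47 at index 5, swap → [41, 7, 21, 5, 4, 49, -7, -34, -8, -30, -29, -47]
  49 > parent 21 at index 2, swap → [41, 7, 49, 5, 4, 21, -7, -34, -8, -30, -29, -47]
  49 > parent 41 at index 0, swap → [49, 7, 41, 5, 4, 21, -7, -34, -8, -30, -29, -47]

[49, 7, 41, 5, 4, 21, -7, -34, -8, -30, -29, -47]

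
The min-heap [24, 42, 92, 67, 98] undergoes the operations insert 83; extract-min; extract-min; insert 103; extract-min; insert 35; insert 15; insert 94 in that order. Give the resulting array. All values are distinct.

insert 83:
  append 83 at index 5 → [24, 42, 92, 67, 98, 83]
  83 < parent 92 at index 2, swap → [24, 42, 83, 67, 98, 92]
extract-min → returns 24:
  remove root 24; move last element 92 to root → [92, 42, 83, 67, 98]
  92 vs smaller child 42 at index 1, swap → [42, 92, 83, 67, 98]
  92 vs smaller child 67 at index 3, swap → [42, 67, 83, 92, 98]
extract-min → returns 42:
  remove root 42; move last element 98 to root → [98, 67, 83, 92]
  98 vs smaller child 67 at index 1, swap → [67, 98, 83, 92]
  98 vs only child 92 at index 3, swap → [67, 92, 83, 98]
insert 103:
  append 103 at index 4 → [67, 92, 83, 98, 103] (no swap needed)
extract-min → returns 67:
  remove root 67; move last element 103 to root → [103, 92, 83, 98]
  103 vs smaller child 83 at index 2, swap → [83, 92, 103, 98]
insert 35:
  append 35 at index 4 → [83, 92, 103, 98, 35]
  35 < parent 92 at index 1, swap → [83, 35, 103, 98, 92]
  35 < parent 83 at index 0, swap → [35, 83, 103, 98, 92]
insert 15:
  append 15 at index 5 → [35, 83, 103, 98, 92, 15]
  15 < parent 103 at index 2, swap → [35, 83, 15, 98, 92, 103]
  15 < parent 35 at index 0, swap → [15, 83, 35, 98, 92, 103]
insert 94:
  append 94 at index 6 → [15, 83, 35, 98, 92, 103, 94] (no swap needed)

[15, 83, 35, 98, 92, 103, 94]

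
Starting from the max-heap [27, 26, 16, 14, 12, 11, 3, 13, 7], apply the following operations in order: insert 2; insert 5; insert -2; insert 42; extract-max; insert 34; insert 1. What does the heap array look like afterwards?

[34, 26, 27, 14, 12, 16, 3, 13, 7, 2, 5, -2, 11, 1]

insert 2:
  append 2 at index 9 → [27, 26, 16, 14, 12, 11, 3, 13, 7, 2] (no swap needed)
insert 5:
  append 5 at index 10 → [27, 26, 16, 14, 12, 11, 3, 13, 7, 2, 5] (no swap needed)
insert -2:
  append -2 at index 11 → [27, 26, 16, 14, 12, 11, 3, 13, 7, 2, 5, -2] (no swap needed)
insert 42:
  append 42 at index 12 → [27, 26, 16, 14, 12, 11, 3, 13, 7, 2, 5, -2, 42]
  42 > parent 11 at index 5, swap → [27, 26, 16, 14, 12, 42, 3, 13, 7, 2, 5, -2, 11]
  42 > parent 16 at index 2, swap → [27, 26, 42, 14, 12, 16, 3, 13, 7, 2, 5, -2, 11]
  42 > parent 27 at index 0, swap → [42, 26, 27, 14, 12, 16, 3, 13, 7, 2, 5, -2, 11]
extract-max → returns 42:
  remove root 42; move last element 11 to root → [11, 26, 27, 14, 12, 16, 3, 13, 7, 2, 5, -2]
  11 vs larger child 27 at index 2, swap → [27, 26, 11, 14, 12, 16, 3, 13, 7, 2, 5, -2]
  11 vs larger child 16 at index 5, swap → [27, 26, 16, 14, 12, 11, 3, 13, 7, 2, 5, -2]
insert 34:
  append 34 at index 12 → [27, 26, 16, 14, 12, 11, 3, 13, 7, 2, 5, -2, 34]
  34 > parent 11 at index 5, swap → [27, 26, 16, 14, 12, 34, 3, 13, 7, 2, 5, -2, 11]
  34 > parent 16 at index 2, swap → [27, 26, 34, 14, 12, 16, 3, 13, 7, 2, 5, -2, 11]
  34 > parent 27 at index 0, swap → [34, 26, 27, 14, 12, 16, 3, 13, 7, 2, 5, -2, 11]
insert 1:
  append 1 at index 13 → [34, 26, 27, 14, 12, 16, 3, 13, 7, 2, 5, -2, 11, 1] (no swap needed)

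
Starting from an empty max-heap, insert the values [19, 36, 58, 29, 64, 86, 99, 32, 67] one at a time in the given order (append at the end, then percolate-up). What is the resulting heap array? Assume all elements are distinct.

[99, 67, 86, 58, 29, 36, 64, 19, 32]

Insert 19:
  append 19 at index 0 → [19] (no swap needed)
Insert 36:
  append 36 at index 1 → [19, 36]
  36 > parent 19 at index 0, swap → [36, 19]
Insert 58:
  append 58 at index 2 → [36, 19, 58]
  58 > parent 36 at index 0, swap → [58, 19, 36]
Insert 29:
  append 29 at index 3 → [58, 19, 36, 29]
  29 > parent 19 at index 1, swap → [58, 29, 36, 19]
Insert 64:
  append 64 at index 4 → [58, 29, 36, 19, 64]
  64 > parent 29 at index 1, swap → [58, 64, 36, 19, 29]
  64 > parent 58 at index 0, swap → [64, 58, 36, 19, 29]
Insert 86:
  append 86 at index 5 → [64, 58, 36, 19, 29, 86]
  86 > parent 36 at index 2, swap → [64, 58, 86, 19, 29, 36]
  86 > parent 64 at index 0, swap → [86, 58, 64, 19, 29, 36]
Insert 99:
  append 99 at index 6 → [86, 58, 64, 19, 29, 36, 99]
  99 > parent 64 at index 2, swap → [86, 58, 99, 19, 29, 36, 64]
  99 > parent 86 at index 0, swap → [99, 58, 86, 19, 29, 36, 64]
Insert 32:
  append 32 at index 7 → [99, 58, 86, 19, 29, 36, 64, 32]
  32 > parent 19 at index 3, swap → [99, 58, 86, 32, 29, 36, 64, 19]
Insert 67:
  append 67 at index 8 → [99, 58, 86, 32, 29, 36, 64, 19, 67]
  67 > parent 32 at index 3, swap → [99, 58, 86, 67, 29, 36, 64, 19, 32]
  67 > parent 58 at index 1, swap → [99, 67, 86, 58, 29, 36, 64, 19, 32]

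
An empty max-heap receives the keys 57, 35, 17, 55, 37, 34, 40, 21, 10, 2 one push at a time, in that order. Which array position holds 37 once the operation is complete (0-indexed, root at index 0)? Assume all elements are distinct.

4

Insert 57:
  append 57 at index 0 → [57] (no swap needed)
Insert 35:
  append 35 at index 1 → [57, 35] (no swap needed)
Insert 17:
  append 17 at index 2 → [57, 35, 17] (no swap needed)
Insert 55:
  append 55 at index 3 → [57, 35, 17, 55]
  55 > parent 35 at index 1, swap → [57, 55, 17, 35]
Insert 37:
  append 37 at index 4 → [57, 55, 17, 35, 37] (no swap needed)
Insert 34:
  append 34 at index 5 → [57, 55, 17, 35, 37, 34]
  34 > parent 17 at index 2, swap → [57, 55, 34, 35, 37, 17]
Insert 40:
  append 40 at index 6 → [57, 55, 34, 35, 37, 17, 40]
  40 > parent 34 at index 2, swap → [57, 55, 40, 35, 37, 17, 34]
Insert 21:
  append 21 at index 7 → [57, 55, 40, 35, 37, 17, 34, 21] (no swap needed)
Insert 10:
  append 10 at index 8 → [57, 55, 40, 35, 37, 17, 34, 21, 10] (no swap needed)
Insert 2:
  append 2 at index 9 → [57, 55, 40, 35, 37, 17, 34, 21, 10, 2] (no swap needed)
resulting array: [57, 55, 40, 35, 37, 17, 34, 21, 10, 2]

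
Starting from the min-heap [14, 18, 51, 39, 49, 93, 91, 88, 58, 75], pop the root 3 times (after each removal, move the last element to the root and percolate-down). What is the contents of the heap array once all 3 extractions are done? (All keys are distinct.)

extract-min #1 returns 14:
  remove root 14; move last element 75 to root → [75, 18, 51, 39, 49, 93, 91, 88, 58]
  75 vs smaller child 18 at index 1, swap → [18, 75, 51, 39, 49, 93, 91, 88, 58]
  75 vs smaller child 39 at index 3, swap → [18, 39, 51, 75, 49, 93, 91, 88, 58]
  75 vs smaller child 58 at index 8, swap → [18, 39, 51, 58, 49, 93, 91, 88, 75]
extract-min #2 returns 18:
  remove root 18; move last element 75 to root → [75, 39, 51, 58, 49, 93, 91, 88]
  75 vs smaller child 39 at index 1, swap → [39, 75, 51, 58, 49, 93, 91, 88]
  75 vs smaller child 49 at index 4, swap → [39, 49, 51, 58, 75, 93, 91, 88]
extract-min #3 returns 39:
  remove root 39; move last element 88 to root → [88, 49, 51, 58, 75, 93, 91]
  88 vs smaller child 49 at index 1, swap → [49, 88, 51, 58, 75, 93, 91]
  88 vs smaller child 58 at index 3, swap → [49, 58, 51, 88, 75, 93, 91]

[49, 58, 51, 88, 75, 93, 91]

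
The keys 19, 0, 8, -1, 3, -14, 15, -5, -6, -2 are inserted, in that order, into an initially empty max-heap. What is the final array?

[19, 3, 15, -1, 0, -14, 8, -5, -6, -2]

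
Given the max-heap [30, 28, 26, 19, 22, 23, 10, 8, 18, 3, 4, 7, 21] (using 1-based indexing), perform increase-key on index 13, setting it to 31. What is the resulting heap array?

[31, 28, 30, 19, 22, 26, 10, 8, 18, 3, 4, 7, 23]

set index 13 from 21 to 31 → [30, 28, 26, 19, 22, 23, 10, 8, 18, 3, 4, 7, 31]
31 > parent 23 at index 6, swap → [30, 28, 26, 19, 22, 31, 10, 8, 18, 3, 4, 7, 23]
31 > parent 26 at index 3, swap → [30, 28, 31, 19, 22, 26, 10, 8, 18, 3, 4, 7, 23]
31 > parent 30 at index 1, swap → [31, 28, 30, 19, 22, 26, 10, 8, 18, 3, 4, 7, 23]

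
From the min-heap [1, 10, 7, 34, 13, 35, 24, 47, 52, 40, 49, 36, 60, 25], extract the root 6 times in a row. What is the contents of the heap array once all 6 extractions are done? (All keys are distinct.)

[34, 36, 35, 47, 40, 60, 49, 52]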